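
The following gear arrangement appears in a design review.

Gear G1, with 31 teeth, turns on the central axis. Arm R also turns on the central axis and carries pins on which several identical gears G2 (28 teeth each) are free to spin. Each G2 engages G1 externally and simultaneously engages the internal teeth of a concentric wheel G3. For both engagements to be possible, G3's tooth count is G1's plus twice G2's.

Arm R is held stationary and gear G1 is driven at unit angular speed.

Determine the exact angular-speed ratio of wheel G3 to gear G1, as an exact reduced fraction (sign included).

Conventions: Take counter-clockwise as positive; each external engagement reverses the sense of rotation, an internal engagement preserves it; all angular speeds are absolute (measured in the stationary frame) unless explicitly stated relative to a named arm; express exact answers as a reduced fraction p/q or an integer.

-31/87

class = planetary set [G3 = 31+2·28 = 87; Willis about the carrier]
ring teeth: 31 + 2·28 = 87
31(ω_sun−ω_arm) = −87(ω_ring−ω_arm),  ω_arm = 0, ω_sun = 1
ω_ring = 0 − (31/87)(1−0) = -31/87
ω_out/ω_in = -31/87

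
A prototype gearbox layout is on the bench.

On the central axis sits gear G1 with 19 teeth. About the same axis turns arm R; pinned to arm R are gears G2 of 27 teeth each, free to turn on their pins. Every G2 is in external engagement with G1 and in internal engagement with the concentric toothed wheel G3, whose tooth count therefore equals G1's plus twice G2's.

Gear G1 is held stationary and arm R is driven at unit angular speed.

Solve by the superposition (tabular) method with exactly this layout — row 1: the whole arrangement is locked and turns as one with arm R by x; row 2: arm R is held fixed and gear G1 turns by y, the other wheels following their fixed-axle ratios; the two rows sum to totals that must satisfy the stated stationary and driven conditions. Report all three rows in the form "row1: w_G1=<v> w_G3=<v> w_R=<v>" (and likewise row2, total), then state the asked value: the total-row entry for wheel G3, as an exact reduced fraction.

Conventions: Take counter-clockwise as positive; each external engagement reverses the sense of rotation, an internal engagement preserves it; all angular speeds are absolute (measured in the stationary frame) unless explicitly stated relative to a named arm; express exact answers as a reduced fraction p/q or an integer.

topology: planetary set — G1 19T / G2 27T / G3 73T, arm = carrier (Willis)
row 1: whole set turns with the arm by x
superposition row 2 [arm held]: sun y, ring −(19/73)·y, arm 0
boundary: total ω_sun = x + y = 0 and total ω_arm = x = 1  ⇒  y = -1, x = 1
row 2 ring = −(19/73)·(-1) = 19/73
totals (row 1 + row 2): sun 1 + (-1) = 0, ring 1 + 19/73 = 92/73, arm 1 + 0 = 1
asked cell (total, ring) = 92/73

row1: w_G1=1 w_G3=1 w_R=1
row2: w_G1=-1 w_G3=19/73 w_R=0
total: w_G1=0 w_G3=92/73 w_R=1
asked value: 92/73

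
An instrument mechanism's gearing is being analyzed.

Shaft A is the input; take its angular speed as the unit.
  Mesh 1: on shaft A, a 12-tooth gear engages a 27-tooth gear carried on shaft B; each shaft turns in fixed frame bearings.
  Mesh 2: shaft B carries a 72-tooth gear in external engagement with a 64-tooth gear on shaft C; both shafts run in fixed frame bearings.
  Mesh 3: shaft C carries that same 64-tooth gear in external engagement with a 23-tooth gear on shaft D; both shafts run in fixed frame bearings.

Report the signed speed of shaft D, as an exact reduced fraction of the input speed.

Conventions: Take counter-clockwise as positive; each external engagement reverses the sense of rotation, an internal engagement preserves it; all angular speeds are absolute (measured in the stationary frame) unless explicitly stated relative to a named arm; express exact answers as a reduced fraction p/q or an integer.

-32/23

3-mesh fixed-axis compound train (all bearings frame-fixed)
mesh 1 [12T→27T]: |ω|/ω_in = 1×12/27 = 4/9, sense flips to −
mesh 2 [72T→64T]: |ω|/ω_in = (4/9)×72/64 = 1/2, sense flips to +
mesh 3 [64T→23T]: |ω|/ω_in = (1/2)×64/23 = 32/23, sense flips to −
signed output speed (× input speed) = -32/23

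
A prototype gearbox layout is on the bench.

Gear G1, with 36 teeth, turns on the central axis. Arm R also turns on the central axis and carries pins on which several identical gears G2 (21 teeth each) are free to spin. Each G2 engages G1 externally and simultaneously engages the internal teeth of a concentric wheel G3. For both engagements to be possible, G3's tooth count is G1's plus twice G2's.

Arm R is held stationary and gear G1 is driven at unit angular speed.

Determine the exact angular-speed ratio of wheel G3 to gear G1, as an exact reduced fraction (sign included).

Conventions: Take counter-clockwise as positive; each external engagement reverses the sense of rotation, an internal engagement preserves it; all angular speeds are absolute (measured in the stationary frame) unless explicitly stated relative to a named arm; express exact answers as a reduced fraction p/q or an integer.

-6/13

topology: planetary set — G1 36T / G2 21T / G3 78T, arm = carrier (Willis)
ring teeth: 36 + 2·21 = 78
36(ω_sun−ω_arm) = −78(ω_ring−ω_arm),  ω_arm = 0, ω_sun = 1
ω_ring = 0 − (36/78)(1−0) = -6/13
ω_out/ω_in = -6/13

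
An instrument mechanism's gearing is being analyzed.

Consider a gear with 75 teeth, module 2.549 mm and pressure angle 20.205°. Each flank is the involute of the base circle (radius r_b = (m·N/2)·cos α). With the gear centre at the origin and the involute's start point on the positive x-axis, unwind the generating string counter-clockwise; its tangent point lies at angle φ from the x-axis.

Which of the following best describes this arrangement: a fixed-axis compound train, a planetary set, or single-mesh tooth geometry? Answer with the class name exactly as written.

single-mesh tooth geometry

single-mesh involute tooth geometry (75T wheel at module 2.549)
classification: single-mesh tooth geometry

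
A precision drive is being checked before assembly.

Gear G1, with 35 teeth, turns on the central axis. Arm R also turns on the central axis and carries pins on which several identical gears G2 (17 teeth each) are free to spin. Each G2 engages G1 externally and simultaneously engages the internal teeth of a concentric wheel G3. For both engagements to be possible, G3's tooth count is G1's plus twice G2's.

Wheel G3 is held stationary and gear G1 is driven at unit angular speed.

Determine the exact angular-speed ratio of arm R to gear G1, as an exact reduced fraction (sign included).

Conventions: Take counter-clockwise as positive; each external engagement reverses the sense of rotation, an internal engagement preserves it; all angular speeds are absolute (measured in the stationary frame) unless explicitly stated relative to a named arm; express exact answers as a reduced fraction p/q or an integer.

35/104

recognized (axles ride arm R): planetary set, 35/17/69 teeth
ring teeth: 35 + 2·17 = 69
35(ω_sun−ω_arm) = −69(ω_ring−ω_arm),  ω_ring = 0, ω_sun = 1
35(1−ω_arm) = −69(0−ω_arm)  ⇒  104·ω_arm = 35  ⇒  ω_arm = 35/104
ω_out/ω_in = 35/104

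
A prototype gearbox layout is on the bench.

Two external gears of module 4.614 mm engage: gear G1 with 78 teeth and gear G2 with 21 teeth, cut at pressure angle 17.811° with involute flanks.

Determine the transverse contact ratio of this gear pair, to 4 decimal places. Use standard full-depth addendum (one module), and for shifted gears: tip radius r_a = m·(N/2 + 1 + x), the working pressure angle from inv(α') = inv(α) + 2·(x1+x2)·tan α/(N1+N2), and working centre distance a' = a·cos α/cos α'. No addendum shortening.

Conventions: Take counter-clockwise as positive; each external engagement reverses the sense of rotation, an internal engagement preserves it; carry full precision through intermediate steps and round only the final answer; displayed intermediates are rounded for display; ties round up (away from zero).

recognized (one external pair, fixed centres): single-mesh tooth geometry, m = 4.614, N1 = 78, N2 = 21
base radii: r_b1 = 171.321312, r_b2 = 46.124969
tip radii: r_a1 = 184.560000, r_a2 = 53.061000
no profile shift: α' = α, a' = a
action lengths: √(r_a1²−r_b1²) = 68.639652, √(r_a2²−r_b2²) = 26.228934
base pitch p_b = π·m·cos α = 13.800558
CR = (68.639652 + 26.228934 − 228.393000·sin 17.81100°)/13.800558 = 1.812113
contact ratio ≈ 1.8121

1.8121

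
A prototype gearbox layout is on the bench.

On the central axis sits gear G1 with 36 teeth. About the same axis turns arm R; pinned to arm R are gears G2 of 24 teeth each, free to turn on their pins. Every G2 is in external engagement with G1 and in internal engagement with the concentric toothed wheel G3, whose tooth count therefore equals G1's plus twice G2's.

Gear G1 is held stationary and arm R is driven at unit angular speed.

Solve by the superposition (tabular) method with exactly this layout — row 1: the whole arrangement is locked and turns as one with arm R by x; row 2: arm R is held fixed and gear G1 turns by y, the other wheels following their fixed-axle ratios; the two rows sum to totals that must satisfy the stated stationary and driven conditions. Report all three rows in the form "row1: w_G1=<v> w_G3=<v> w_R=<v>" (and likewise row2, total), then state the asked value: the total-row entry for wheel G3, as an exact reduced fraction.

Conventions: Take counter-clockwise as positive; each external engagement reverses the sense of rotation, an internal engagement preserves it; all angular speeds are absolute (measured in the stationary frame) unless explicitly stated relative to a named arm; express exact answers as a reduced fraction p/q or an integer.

recognized (axles ride arm R): planetary set, 36/24/84 teeth
row 1 (train locked, turned with arm): all members turn x
row 2: sun turns y, ring = −(36/84)·y, arm 0
boundary: total ω_sun = x + y = 0 and total ω_arm = x = 1  ⇒  y = -1, x = 1
row 2 ring = −(36/84)·(-1) = 3/7
totals (row 1 + row 2): sun 1 + (-1) = 0, ring 1 + 3/7 = 10/7, arm 1 + 0 = 1
asked cell (total, ring) = 10/7

row1: w_G1=1 w_G3=1 w_R=1
row2: w_G1=-1 w_G3=3/7 w_R=0
total: w_G1=0 w_G3=10/7 w_R=1
asked value: 10/7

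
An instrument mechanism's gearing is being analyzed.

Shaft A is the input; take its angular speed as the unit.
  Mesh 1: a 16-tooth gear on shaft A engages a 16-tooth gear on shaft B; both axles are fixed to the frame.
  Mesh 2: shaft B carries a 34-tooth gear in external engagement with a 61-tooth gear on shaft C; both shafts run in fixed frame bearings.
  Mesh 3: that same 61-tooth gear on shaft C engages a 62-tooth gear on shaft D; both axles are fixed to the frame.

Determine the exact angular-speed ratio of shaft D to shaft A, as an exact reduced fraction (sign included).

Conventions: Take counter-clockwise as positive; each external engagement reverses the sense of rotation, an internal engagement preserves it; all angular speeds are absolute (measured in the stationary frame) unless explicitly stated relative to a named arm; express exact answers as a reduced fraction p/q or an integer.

class = fixed-axis compound train [3 meshes; 3 ratios multiply, 3 sense flips]
mesh 1 [16T→16T]: running ratio 1, sense −
mesh 2 [34T→61T]: running ratio 34/61, sense +
mesh 3 [61T→62T]: running ratio 17/31, sense −
ω_out/ω_in = -17/31

-17/31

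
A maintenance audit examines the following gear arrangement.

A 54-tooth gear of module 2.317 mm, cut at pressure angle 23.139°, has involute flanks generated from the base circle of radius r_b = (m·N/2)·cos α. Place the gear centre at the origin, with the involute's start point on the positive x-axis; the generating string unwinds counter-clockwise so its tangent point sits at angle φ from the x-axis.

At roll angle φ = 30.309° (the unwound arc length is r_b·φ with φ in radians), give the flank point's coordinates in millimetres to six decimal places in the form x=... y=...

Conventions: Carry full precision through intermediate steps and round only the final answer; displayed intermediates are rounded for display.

class = single-mesh tooth geometry [base-circle involute, m = 2.317, 54T]
pitch radius r_p = m·N/2 = 2.317·54/2 = 62.559000
base radius r_b = r_p·cos α = 62.559000·cos 23.139° = 57.526393
roll angle φ = 30.309° = 0.52899184 rad
x = r_b·(cos φ + φ·sin φ) = 65.020875
y = r_b·(sin φ − φ·cos φ) = 2.759884

x=65.020875 y=2.759884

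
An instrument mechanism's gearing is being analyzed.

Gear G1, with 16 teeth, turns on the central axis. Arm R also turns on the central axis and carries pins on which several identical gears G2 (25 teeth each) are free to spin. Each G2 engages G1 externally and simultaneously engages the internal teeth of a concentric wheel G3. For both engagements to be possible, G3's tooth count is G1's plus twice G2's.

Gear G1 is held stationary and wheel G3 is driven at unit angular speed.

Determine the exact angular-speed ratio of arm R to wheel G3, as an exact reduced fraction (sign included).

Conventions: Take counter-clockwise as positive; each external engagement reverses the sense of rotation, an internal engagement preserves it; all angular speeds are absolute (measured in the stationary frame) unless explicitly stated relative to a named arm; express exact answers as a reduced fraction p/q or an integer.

class = planetary set [G3 = 16+2·25 = 66; Willis about the carrier]
ring teeth: 16 + 2·25 = 66
16(ω_sun−ω_arm) = −66(ω_ring−ω_arm),  ω_sun = 0, ω_ring = 1
16(0−ω_arm) = −66(1−ω_arm)  ⇒  82·ω_arm = 66  ⇒  ω_arm = 33/41
ω_out/ω_in = 33/41

33/41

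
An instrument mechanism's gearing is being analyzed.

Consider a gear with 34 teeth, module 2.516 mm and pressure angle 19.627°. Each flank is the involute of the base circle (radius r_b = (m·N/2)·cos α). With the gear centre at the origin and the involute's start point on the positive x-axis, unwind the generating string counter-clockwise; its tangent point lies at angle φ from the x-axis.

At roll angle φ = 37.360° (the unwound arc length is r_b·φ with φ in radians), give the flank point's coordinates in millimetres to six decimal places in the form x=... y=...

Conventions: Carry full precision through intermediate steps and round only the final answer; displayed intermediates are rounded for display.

x=47.962346 y=3.567112

class = single-mesh tooth geometry [base-circle involute, m = 2.516, 34T]
pitch radius r_p = m·N/2 = 2.516·34/2 = 42.772000
base radius r_b = r_p·cos α = 42.772000·cos 19.627° = 40.286916
roll angle φ = 37.360° = 0.65205501 rad
x = r_b·(cos φ + φ·sin φ) = 47.962346
y = r_b·(sin φ − φ·cos φ) = 3.567112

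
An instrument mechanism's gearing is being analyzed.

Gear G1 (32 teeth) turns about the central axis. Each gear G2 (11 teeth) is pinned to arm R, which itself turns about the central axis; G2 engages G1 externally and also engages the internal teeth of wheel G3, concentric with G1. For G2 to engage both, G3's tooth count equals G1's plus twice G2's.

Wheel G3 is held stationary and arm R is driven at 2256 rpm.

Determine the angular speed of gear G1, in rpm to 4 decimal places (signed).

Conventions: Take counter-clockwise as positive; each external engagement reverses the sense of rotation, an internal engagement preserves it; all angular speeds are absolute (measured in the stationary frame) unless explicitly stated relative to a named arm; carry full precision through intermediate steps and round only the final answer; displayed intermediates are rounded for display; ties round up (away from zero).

+6063.0000 rpm

topology: planetary set — G1 32T / G2 11T / G3 54T, arm = carrier (Willis)
normalise by the input: solve with ω_arm = 1, then scale by 2256 rpm
ring teeth: 32 + 2·11 = 54
32(ω_sun−ω_arm) = −54(ω_ring−ω_arm),  ω_ring = 0, ω_arm = 1
ω_sun = 1 − (54/32)(0−1) = 43/16
scale: ω_sun = 43/16 × 2256 rpm = +6063.0000 rpm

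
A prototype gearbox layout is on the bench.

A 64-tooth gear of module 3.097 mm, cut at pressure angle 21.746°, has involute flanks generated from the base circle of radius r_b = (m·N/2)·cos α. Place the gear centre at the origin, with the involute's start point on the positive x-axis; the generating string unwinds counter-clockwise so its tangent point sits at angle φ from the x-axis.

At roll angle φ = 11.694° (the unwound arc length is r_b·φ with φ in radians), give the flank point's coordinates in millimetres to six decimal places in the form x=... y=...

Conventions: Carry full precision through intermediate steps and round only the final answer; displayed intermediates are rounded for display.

x=93.948645 y=0.259788

recognized (one wheel, involute flank): single-mesh tooth geometry, m = 3.097, N = 64
pitch radius r_p = m·N/2 = 3.097·64/2 = 99.104000
base radius r_b = r_p·cos α = 99.104000·cos 21.746° = 92.051306
roll angle φ = 11.694° = 0.20409880 rad
x = r_b·(cos φ + φ·sin φ) = 93.948645
y = r_b·(sin φ − φ·cos φ) = 0.259788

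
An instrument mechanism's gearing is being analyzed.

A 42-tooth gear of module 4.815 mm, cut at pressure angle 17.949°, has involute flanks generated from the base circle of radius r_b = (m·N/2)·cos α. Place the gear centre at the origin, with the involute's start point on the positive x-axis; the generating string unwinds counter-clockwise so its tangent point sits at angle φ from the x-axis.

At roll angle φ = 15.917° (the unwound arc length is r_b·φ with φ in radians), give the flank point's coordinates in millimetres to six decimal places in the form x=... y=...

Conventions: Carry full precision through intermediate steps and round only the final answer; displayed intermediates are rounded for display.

x=99.834429 y=0.682160

recognized (one wheel, involute flank): single-mesh tooth geometry, m = 4.815, N = 42
pitch radius r_p = m·N/2 = 4.815·42/2 = 101.115000
base radius r_b = r_p·cos α = 101.115000·cos 17.949° = 96.193854
roll angle φ = 15.917° = 0.27780406 rad
x = r_b·(cos φ + φ·sin φ) = 99.834429
y = r_b·(sin φ − φ·cos φ) = 0.682160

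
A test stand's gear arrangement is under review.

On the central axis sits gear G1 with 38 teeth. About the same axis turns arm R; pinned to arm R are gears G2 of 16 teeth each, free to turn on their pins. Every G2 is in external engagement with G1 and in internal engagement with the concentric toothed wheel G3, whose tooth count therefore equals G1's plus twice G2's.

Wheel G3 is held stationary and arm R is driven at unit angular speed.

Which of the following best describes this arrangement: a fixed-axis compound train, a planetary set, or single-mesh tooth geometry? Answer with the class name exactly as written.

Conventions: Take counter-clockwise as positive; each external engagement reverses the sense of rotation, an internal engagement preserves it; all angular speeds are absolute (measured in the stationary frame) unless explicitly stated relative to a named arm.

class = planetary set [G3 = 38+2·16 = 70; Willis about the carrier]
classification: planetary set

planetary set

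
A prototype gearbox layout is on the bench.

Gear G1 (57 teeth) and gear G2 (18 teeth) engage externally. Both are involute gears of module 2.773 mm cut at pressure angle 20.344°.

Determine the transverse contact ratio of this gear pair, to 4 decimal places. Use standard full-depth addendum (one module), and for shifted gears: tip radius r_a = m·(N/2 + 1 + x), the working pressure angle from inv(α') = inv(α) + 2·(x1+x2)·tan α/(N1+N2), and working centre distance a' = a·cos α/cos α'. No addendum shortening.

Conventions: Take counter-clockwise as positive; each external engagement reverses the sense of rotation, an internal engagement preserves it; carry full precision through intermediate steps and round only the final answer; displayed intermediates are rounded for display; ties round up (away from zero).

1.6382

recognized (one external pair, fixed centres): single-mesh tooth geometry, m = 2.773, N1 = 57, N2 = 18
base radii: r_b1 = 74.100754, r_b2 = 23.400238
tip radii: r_a1 = 81.803500, r_a2 = 27.730000
no profile shift: α' = α, a' = a
action lengths: √(r_a1²−r_b1²) = 34.653873, √(r_a2²−r_b2²) = 14.878903
base pitch p_b = π·m·cos α = 8.168224
CR = (34.653873 + 14.878903 − 103.987500·sin 20.34400°)/8.168224 = 1.638168
contact ratio ≈ 1.6382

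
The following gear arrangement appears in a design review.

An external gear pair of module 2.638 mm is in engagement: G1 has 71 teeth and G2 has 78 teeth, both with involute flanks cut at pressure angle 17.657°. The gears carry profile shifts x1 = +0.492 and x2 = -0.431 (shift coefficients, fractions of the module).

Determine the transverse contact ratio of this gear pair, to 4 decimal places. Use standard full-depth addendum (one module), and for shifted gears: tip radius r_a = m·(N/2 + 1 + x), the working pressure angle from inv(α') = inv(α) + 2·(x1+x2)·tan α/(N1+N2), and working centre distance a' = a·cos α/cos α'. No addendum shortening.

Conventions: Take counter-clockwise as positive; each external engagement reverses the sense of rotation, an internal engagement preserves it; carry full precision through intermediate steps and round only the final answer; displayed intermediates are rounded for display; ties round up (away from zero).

1.9247

single-mesh involute tooth geometry (71T engaging 78T at module 2.638)
base radii: r_b1 = 89.237138, r_b2 = 98.035166
tip radii: r_a1 = 97.584896, r_a2 = 104.383022
inv(α') = inv(17.657°) + 2·(+0.492-0.431)·tan α/(71+78) = 0.01040182  ⇒  α' = 17.80309°
a' = a·cos α / cos α' = 196.5310·cos 17.657°/cos 17.80309° = 196.691275
action lengths: √(r_a1²−r_b1²) = 39.491076, √(r_a2²−r_b2²) = 35.845802
base pitch p_b = π·m·cos α = 7.897091
CR = (39.491076 + 35.845802 − 196.691275·sin 17.80309°)/7.897091 = 1.924656
contact ratio ≈ 1.9247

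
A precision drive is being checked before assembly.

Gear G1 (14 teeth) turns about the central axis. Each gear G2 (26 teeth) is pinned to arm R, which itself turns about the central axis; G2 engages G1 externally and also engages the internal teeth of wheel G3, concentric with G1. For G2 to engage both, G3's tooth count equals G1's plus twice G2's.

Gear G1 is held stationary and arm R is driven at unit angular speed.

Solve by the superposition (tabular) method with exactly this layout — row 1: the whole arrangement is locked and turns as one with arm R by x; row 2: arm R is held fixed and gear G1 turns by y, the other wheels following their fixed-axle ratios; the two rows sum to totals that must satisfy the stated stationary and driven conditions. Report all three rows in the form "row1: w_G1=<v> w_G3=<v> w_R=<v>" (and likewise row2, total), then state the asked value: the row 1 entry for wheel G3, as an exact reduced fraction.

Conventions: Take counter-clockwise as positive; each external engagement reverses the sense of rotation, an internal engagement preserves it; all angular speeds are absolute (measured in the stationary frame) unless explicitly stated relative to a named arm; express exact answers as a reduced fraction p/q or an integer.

planetary set (14T centre, 26T on arm, 66T internal) — Willis relation
row 1: whole set turns with the arm by x
superposition row 2 [arm held]: sun y, ring −(14/66)·y, arm 0
boundary: total ω_sun = x + y = 0 and total ω_arm = x = 1  ⇒  y = -1, x = 1
row 2 ring = −(14/66)·(-1) = 7/33
totals (row 1 + row 2): sun 1 + (-1) = 0, ring 1 + 7/33 = 40/33, arm 1 + 0 = 1
asked cell (row1, ring) = 1

row1: w_G1=1 w_G3=1 w_R=1
row2: w_G1=-1 w_G3=7/33 w_R=0
total: w_G1=0 w_G3=40/33 w_R=1
asked value: 1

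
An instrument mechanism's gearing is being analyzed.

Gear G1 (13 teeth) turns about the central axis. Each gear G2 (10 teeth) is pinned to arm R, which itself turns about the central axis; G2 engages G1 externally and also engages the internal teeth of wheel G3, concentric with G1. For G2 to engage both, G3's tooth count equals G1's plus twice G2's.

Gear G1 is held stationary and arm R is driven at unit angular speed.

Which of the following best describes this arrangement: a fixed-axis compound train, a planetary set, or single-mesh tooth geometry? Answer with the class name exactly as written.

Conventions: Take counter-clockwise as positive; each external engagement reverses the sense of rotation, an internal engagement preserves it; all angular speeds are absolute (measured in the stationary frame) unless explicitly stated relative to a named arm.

planetary set (13T centre, 10T on arm, 33T internal) — Willis relation
classification: planetary set

planetary set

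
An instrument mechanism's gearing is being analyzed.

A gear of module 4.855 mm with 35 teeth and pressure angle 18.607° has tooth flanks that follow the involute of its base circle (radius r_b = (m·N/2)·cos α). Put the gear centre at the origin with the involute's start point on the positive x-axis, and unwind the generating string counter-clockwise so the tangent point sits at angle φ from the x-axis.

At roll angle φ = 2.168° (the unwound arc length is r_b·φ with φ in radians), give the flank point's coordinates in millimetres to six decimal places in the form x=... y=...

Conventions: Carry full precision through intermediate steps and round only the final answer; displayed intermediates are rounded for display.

x=80.579086 y=0.001454

single-mesh involute tooth geometry (35T wheel at module 4.855)
pitch radius r_p = m·N/2 = 4.855·35/2 = 84.962500
base radius r_b = r_p·cos α = 84.962500·cos 18.607° = 80.521462
roll angle φ = 2.168° = 0.03783874 rad
x = r_b·(cos φ + φ·sin φ) = 80.579086
y = r_b·(sin φ − φ·cos φ) = 0.001454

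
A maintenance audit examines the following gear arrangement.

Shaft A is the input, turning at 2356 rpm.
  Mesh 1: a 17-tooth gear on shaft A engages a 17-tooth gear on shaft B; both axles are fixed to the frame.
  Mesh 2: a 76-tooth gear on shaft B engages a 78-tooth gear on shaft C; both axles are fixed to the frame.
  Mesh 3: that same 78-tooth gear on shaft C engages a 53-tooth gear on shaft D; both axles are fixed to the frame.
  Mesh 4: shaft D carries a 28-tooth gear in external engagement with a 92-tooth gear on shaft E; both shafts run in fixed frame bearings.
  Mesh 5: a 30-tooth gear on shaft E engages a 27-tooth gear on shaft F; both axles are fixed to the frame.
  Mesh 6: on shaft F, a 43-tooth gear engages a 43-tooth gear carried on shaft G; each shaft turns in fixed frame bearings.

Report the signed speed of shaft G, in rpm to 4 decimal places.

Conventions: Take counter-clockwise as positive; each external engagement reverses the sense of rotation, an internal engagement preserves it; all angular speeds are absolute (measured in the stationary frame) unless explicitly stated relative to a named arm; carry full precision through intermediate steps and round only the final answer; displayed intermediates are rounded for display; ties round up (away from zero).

+1142.4592 rpm

class = fixed-axis compound train [6 meshes; 6 ratios multiply, 6 sense flips]
mesh 1 [17T→17T]: ω = 2356.0000×17/17 = 2356.0000 rpm, sense flips to −
mesh 2 [76T→78T]: ω = 2356.0000×76/78 = 2295.5897 rpm, sense flips to +
mesh 3 [78T→53T]: ω = 2295.5897×78/53 = 3378.4151 rpm, sense flips to −
mesh 4 [28T→92T]: ω = 3378.4151×28/92 = 1028.2133 rpm, sense flips to +
mesh 5 [30T→27T]: ω = 1028.2133×30/27 = 1142.4592 rpm, sense flips to −
mesh 6 [43T→43T]: ω = 1142.4592×43/43 = 1142.4592 rpm, sense flips to +
signed output speed = +1142.4592 rpm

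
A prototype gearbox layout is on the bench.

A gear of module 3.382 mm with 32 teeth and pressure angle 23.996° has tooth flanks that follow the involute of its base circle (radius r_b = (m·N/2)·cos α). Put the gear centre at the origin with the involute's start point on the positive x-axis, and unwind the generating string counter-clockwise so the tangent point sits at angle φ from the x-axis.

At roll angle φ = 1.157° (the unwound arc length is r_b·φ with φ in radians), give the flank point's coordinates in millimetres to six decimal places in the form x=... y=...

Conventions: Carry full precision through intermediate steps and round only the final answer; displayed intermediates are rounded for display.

x=49.445386 y=0.000136

recognized (one wheel, involute flank): single-mesh tooth geometry, m = 3.382, N = 32
pitch radius r_p = m·N/2 = 3.382·32/2 = 54.112000
base radius r_b = r_p·cos α = 54.112000·cos 23.996° = 49.435308
roll angle φ = 1.157° = 0.02019346 rad
x = r_b·(cos φ + φ·sin φ) = 49.445386
y = r_b·(sin φ − φ·cos φ) = 0.000136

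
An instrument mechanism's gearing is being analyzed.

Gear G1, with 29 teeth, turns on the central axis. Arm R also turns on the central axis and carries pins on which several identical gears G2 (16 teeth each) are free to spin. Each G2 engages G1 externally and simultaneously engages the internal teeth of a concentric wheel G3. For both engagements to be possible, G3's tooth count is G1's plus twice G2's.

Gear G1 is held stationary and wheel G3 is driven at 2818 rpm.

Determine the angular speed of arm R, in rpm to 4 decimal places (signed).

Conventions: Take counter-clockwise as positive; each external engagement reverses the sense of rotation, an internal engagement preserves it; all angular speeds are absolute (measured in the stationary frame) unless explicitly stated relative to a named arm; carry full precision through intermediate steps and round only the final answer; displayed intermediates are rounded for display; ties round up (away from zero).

+1909.9778 rpm

topology: planetary set — G1 29T / G2 16T / G3 61T, arm = carrier (Willis)
normalise by the input: solve with ω_ring = 1, then scale by 2818 rpm
ring teeth: 29 + 2·16 = 61
29(ω_sun−ω_arm) = −61(ω_ring−ω_arm),  ω_sun = 0, ω_ring = 1
29(0−ω_arm) = −61(1−ω_arm)  ⇒  90·ω_arm = 61  ⇒  ω_arm = 61/90
scale: ω_arm = 61/90 × 2818 rpm = +1909.9778 rpm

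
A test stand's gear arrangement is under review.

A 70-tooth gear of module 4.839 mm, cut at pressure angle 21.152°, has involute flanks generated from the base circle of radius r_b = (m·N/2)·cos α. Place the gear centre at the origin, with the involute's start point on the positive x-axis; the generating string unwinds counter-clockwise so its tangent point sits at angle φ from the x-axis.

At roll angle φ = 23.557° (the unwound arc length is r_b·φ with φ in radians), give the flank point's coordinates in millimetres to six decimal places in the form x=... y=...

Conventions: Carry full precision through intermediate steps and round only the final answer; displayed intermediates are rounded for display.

x=170.745810 y=3.597849

class = single-mesh tooth geometry [base-circle involute, m = 4.839, 70T]
pitch radius r_p = m·N/2 = 4.839·70/2 = 169.365000
base radius r_b = r_p·cos α = 169.365000·cos 21.152° = 157.954275
roll angle φ = 23.557° = 0.41114721 rad
x = r_b·(cos φ + φ·sin φ) = 170.745810
y = r_b·(sin φ − φ·cos φ) = 3.597849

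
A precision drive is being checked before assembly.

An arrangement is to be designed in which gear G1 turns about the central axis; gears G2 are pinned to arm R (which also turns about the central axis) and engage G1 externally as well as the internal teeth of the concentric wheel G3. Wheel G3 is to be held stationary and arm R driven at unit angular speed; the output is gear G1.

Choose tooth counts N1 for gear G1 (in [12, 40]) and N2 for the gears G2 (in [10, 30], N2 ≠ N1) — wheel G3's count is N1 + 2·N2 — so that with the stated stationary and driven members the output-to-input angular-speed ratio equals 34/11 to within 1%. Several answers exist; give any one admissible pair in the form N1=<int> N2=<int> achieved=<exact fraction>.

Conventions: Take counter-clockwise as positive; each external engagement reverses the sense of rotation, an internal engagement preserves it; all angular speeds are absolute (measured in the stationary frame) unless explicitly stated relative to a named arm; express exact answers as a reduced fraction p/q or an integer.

planetary set to be sized for 34/11 (Willis relation)
Willis with ω_ring = 0: ω_sun/ω_arm = (N1+N3)/N1; set equal to 34/11  ⇒  N3/N1 = 34/11 − 1 = 23/11
N3 = N1 + 2·N2  ⇒  N2/N1 = (N3/N1 − 1)/2 = (23/11 − 1)/2 = 6/11
smallest multiple with N1 ≥ 12 and N2 ≥ 10: k = 2  ⇒  N1 = 2·11 = 22, N2 = 2·6 = 12 (N1 ≤ 40, N2 ≤ 30, N2 ≠ N1 ✓), N3 = 22 + 2·12 = 46
check: (N1+N3)/N1 with N1 = 22, N3 = 46 gives 34/11; |achieved − target| = 0 ≤ 17/550 ✓

N1=22 N2=12 achieved=34/11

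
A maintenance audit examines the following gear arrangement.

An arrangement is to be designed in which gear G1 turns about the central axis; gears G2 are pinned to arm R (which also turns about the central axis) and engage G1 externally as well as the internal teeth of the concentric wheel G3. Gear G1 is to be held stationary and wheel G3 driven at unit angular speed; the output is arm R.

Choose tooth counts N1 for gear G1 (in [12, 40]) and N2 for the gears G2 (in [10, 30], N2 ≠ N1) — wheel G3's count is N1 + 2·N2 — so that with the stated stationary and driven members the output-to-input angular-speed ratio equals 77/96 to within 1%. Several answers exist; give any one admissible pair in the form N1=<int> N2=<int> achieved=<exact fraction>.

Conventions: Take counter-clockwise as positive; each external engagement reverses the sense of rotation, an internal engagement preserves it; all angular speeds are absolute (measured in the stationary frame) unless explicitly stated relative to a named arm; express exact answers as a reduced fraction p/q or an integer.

design class (target 77/96): planetary set
Willis with ω_sun = 0: ω_arm/ω_ring = N3/(N1+N3); set equal to 77/96  ⇒  N3/N1 = (77/96)/(1 − 77/96) = 77/19
N3 = N1 + 2·N2  ⇒  N2/N1 = (N3/N1 − 1)/2 = (77/19 − 1)/2 = 29/19
smallest multiple with N1 ≥ 12 and N2 ≥ 10: k = 1  ⇒  N1 = 1·19 = 19, N2 = 1·29 = 29 (N1 ≤ 40, N2 ≤ 30, N2 ≠ N1 ✓), N3 = 19 + 2·29 = 77
check: N3/(N1+N3) with N1 = 19, N3 = 77 gives 77/96; |achieved − target| = 0 ≤ 77/9600 ✓

N1=19 N2=29 achieved=77/96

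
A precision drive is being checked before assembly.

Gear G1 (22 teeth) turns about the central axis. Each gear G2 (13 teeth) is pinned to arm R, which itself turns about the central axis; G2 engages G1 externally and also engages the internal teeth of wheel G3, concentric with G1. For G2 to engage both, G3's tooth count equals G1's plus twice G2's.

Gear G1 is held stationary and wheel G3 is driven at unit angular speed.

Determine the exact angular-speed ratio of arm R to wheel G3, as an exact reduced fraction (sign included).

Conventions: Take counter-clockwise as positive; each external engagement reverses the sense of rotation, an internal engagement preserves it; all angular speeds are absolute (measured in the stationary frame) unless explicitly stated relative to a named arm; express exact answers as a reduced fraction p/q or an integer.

24/35

class = planetary set [G3 = 22+2·13 = 48; Willis about the carrier]
ring teeth: 22 + 2·13 = 48
22(ω_sun−ω_arm) = −48(ω_ring−ω_arm),  ω_sun = 0, ω_ring = 1
22(0−ω_arm) = −48(1−ω_arm)  ⇒  70·ω_arm = 48  ⇒  ω_arm = 24/35
ω_out/ω_in = 24/35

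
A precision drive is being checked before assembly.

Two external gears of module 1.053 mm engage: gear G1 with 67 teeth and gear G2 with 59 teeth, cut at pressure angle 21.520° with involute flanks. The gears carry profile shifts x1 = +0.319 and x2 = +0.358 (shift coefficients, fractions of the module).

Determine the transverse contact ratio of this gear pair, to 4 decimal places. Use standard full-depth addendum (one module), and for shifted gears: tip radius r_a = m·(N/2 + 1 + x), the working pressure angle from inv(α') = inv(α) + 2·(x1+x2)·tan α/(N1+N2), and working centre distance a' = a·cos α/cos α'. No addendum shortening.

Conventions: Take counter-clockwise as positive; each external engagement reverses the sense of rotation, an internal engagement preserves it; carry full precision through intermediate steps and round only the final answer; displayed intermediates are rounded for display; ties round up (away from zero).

topology: single-mesh involute geometry — m = 1.053, 67T/59T pair
base radii: r_b1 = 32.816430, r_b2 = 28.898050
tip radii: r_a1 = 36.664407, r_a2 = 32.493474
inv(α') = inv(21.520°) + 2·(+0.319+0.358)·tan α/(67+59) = 0.02295621  ⇒  α' = 22.97042°
a' = a·cos α / cos α' = 66.3390·cos 21.520°/cos 22.97042° = 67.029488
action lengths: √(r_a1²−r_b1²) = 16.351167, √(r_a2²−r_b2²) = 14.856936
base pitch p_b = π·m·cos α = 3.077488
CR = (16.351167 + 14.856936 − 67.029488·sin 22.97042°)/3.077488 = 1.640770
contact ratio ≈ 1.6408

1.6408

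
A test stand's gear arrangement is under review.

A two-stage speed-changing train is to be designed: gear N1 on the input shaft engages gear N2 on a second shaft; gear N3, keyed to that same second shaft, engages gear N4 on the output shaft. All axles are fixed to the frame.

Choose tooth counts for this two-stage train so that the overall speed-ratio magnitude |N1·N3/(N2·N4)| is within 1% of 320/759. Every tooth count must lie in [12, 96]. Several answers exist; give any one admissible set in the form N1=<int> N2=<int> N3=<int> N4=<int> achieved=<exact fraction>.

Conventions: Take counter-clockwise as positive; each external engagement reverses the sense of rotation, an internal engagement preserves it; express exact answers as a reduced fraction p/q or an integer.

N1=16 N2=23 N3=20 N4=33 achieved=320/759

design class (target 320/759): fixed-axis compound train
target = 320/759 in lowest terms: an exact hit needs N1·N3 = k·320 and N2·N4 = k·759 for one integer k, every count in [12, 96]; additionally prefer no 1:1 stage (N1 ≠ N2, N3 ≠ N4)
k = 1: N1·N3 = 320 = 16·20, N2·N4 = 759 = 23·33
achieved = 16·20/(23·33) = 320/759; |achieved − target| = 0 ≤ 16/3795 ✓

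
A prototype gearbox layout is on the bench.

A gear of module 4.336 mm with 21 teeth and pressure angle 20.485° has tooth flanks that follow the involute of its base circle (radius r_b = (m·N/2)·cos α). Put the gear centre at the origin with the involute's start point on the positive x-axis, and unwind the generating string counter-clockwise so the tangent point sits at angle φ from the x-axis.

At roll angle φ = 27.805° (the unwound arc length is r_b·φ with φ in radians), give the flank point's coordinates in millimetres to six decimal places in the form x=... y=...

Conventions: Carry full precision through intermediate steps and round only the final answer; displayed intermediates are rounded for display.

single-mesh involute tooth geometry (21T wheel at module 4.336)
pitch radius r_p = m·N/2 = 4.336·21/2 = 45.528000
base radius r_b = r_p·cos α = 45.528000·cos 20.485° = 42.648984
roll angle φ = 27.805° = 0.48528880 rad
x = r_b·(cos φ + φ·sin φ) = 47.379181
y = r_b·(sin φ − φ·cos φ) = 1.586813

x=47.379181 y=1.586813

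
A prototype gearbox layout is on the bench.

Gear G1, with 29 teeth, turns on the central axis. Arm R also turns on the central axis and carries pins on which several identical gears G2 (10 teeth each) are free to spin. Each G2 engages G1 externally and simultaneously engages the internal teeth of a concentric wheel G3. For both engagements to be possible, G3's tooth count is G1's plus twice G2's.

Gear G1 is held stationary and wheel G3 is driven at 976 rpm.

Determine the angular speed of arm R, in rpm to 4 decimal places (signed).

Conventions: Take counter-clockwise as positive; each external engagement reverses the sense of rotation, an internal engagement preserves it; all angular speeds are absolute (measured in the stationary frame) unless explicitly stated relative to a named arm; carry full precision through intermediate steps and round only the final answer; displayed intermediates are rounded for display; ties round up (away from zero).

recognized (axles ride arm R): planetary set, 29/10/49 teeth
normalise by the input: solve with ω_ring = 1, then scale by 976 rpm
ring teeth: 29 + 2·10 = 49
29(ω_sun−ω_arm) = −49(ω_ring−ω_arm),  ω_sun = 0, ω_ring = 1
29(0−ω_arm) = −49(1−ω_arm)  ⇒  78·ω_arm = 49  ⇒  ω_arm = 49/78
scale: ω_arm = 49/78 × 976 rpm = +613.1282 rpm

+613.1282 rpm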